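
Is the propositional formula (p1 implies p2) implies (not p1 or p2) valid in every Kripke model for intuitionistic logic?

No

This is the material-implication-as-disjunction principle, which is not intuitionistically valid.
A Kripke countermodel: worlds u0, u1; order generated by u0 <= u1; atoms true at each world — u0:{}; u1:{p1,p2}.
u0 does not force (p1 implies p2) implies (not p1 or p2): already at u0 itself, u0 forces p1 implies p2 but u0 does not force not p1 or p2.
u0 does not force not p1 or p2: neither disjunct is forced at u0.
u0 does not force not p1 since u1 is accessible from u0 and u1 forces p1.
So the root u0 does not force the formula.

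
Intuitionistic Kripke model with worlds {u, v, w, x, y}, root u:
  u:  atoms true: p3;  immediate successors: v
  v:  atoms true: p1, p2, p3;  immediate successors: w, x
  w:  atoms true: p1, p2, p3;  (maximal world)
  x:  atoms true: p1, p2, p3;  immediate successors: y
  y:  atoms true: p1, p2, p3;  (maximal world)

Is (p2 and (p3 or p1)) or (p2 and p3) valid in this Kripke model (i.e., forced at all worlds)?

No

Not every world: u does not force (p2 and (p3 or p1)) or (p2 and p3).
u does not force (p2 and (p3 or p1)) or (p2 and p3): neither disjunct is forced at u.
u does not force p2 and (p3 or p1) since u fails p2.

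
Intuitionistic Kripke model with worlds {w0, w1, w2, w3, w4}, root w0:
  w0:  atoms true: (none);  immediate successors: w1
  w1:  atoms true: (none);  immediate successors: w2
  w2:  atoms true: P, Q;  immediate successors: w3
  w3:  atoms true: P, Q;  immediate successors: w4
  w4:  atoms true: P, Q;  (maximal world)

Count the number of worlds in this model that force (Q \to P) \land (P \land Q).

w0: does not force it — w0 \nVdash (Q \to P) \land (P \land Q) since w0 fails P \land Q.
w1: does not force it.
w2: forces it.
w3: forces it.
w4: forces it.
Worlds forcing the formula: {w2, w3, w4}.

3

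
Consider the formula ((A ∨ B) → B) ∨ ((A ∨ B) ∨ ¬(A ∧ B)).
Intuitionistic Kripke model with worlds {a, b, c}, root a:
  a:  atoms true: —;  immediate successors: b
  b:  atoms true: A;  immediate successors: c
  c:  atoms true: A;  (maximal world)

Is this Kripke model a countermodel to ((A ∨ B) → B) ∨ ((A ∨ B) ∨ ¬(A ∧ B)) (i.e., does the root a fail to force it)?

No

a ⊩ ((A ∨ B) → B) ∨ ((A ∨ B) ∨ ¬(A ∧ B)) via the disjunct (A ∨ B) ∨ ¬(A ∧ B).
So the root a forces ((A ∨ B) → B) ∨ ((A ∨ B) ∨ ¬(A ∧ B)); the model is not a countermodel.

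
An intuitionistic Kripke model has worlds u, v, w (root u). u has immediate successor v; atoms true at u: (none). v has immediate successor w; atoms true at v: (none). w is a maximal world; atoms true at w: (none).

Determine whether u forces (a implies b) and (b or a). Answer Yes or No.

u does not force (a implies b) and (b or a) since u fails b or a.

No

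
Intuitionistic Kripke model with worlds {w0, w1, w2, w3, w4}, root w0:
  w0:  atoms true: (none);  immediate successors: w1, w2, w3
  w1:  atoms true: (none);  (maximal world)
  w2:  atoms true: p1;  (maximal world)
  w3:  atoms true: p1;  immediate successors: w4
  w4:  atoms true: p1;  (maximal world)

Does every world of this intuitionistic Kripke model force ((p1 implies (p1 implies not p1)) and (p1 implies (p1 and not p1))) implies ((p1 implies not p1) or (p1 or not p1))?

w0 forces ((p1 implies (p1 implies not p1)) and (p1 implies (p1 and not p1))) implies ((p1 implies not p1) or (p1 or not p1)): every world accessible from w0 that forces (p1 implies (p1 implies not p1)) and (p1 implies (p1 and not p1)) (namely w1) also forces (p1 implies not p1) or (p1 or not p1).
Since the root w0 forces ((p1 implies (p1 implies not p1)) and (p1 implies (p1 and not p1))) implies ((p1 implies not p1) or (p1 or not p1)) and forcing is persistent (monotone upward), every world forces it.

Yes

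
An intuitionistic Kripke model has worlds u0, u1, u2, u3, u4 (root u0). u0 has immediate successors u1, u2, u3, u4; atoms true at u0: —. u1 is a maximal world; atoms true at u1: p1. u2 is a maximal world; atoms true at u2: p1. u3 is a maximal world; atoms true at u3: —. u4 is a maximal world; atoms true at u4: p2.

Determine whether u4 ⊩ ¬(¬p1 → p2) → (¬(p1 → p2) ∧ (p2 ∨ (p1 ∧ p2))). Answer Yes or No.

Yes

u4 ⊩ ¬(¬p1 → p2) → (¬(p1 → p2) ∧ (p2 ∨ (p1 ∧ p2))) vacuously: no world accessible from u4 forces the antecedent ¬(¬p1 → p2).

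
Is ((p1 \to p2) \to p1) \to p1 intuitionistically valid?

No

This is Peirce's law, which is not intuitionistically valid.
A Kripke countermodel: worlds u0, u1; order generated by u0 \le u1; atoms true at each world — u0:{}; u1:{p1}.
u0 \nVdash ((p1 \to p2) \to p1) \to p1: already at u0 itself, u0 \Vdash (p1 \to p2) \to p1 but u0 \nVdash p1.
u0 lacks atom p1, so u0 \nVdash p1.
So the root u0 does not force the formula.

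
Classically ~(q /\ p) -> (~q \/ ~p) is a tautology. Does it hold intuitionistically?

No

This is the constructively invalid direction of De Morgan's law for conjunction, which is not intuitionistically valid.
A Kripke countermodel: worlds u0, u1, u2; order generated by u0 <= u1, u0 <= u2; atoms true at each world — u0:{}; u1:{q}; u2:{p}.
u0 ||-/- ~(q /\ p) -> (~q \/ ~p): already at u0 itself, u0 ||- ~(q /\ p) but u0 ||-/- ~q \/ ~p.
u0 ||-/- ~q \/ ~p: neither disjunct is forced at u0.
u0 ||-/- ~q since u1 is accessible from u0 and u1 ||- q.
So the root u0 does not force the formula.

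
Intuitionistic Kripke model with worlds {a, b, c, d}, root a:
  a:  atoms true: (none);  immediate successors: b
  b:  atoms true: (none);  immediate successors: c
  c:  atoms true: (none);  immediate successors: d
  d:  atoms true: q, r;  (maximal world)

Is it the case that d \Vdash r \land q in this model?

Yes

d \Vdash r \land q since d forces both conjuncts.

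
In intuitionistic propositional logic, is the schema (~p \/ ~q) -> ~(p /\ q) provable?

Yes

This is a constructively valid De Morgan direction (disjunction of negations to negated conjunction), which is intuitionistically derivable.
If ~p holds at a world then no accessible world forces p, hence none forces p /\ q; likewise for ~q.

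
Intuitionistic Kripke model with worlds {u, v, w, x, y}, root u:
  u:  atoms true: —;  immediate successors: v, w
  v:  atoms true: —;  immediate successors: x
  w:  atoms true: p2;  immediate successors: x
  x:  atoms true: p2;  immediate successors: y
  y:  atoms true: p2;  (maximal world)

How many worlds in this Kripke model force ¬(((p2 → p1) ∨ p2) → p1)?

5

u: forces it.
v: forces it.
w: forces it.
x: forces it.
y: forces it.
Worlds forcing the formula: {u, v, w, x, y}.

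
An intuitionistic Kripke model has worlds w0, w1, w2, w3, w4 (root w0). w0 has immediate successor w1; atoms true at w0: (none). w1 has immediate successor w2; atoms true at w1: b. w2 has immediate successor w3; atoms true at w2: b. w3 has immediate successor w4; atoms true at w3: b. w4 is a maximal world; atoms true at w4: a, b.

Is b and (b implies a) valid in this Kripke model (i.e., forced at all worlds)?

No

Not every world: w0 does not force b and (b implies a).
w0 does not force b and (b implies a) since w0 fails b.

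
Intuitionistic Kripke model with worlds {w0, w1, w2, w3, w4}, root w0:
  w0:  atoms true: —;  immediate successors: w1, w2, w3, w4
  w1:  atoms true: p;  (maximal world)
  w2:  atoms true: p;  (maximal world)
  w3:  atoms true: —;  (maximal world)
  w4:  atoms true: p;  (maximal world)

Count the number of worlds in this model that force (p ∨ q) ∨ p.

3

w0: does not force it — w0 ⊮ (p ∨ q) ∨ p: neither disjunct is forced at w0.
w1: forces it.
w2: forces it.
w3: does not force it.
w4: forces it.
Worlds forcing the formula: {w1, w2, w4}.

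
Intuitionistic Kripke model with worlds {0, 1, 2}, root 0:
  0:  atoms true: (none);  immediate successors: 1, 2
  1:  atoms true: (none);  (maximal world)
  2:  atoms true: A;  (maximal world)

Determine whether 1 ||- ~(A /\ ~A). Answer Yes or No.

1 ||- ~(A /\ ~A): no world accessible from 1 forces A /\ ~A.

Yes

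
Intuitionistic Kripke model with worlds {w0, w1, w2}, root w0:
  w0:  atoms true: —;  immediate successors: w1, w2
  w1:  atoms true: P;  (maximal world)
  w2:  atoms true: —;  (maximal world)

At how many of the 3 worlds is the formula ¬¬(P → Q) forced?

w0: does not force it — w0 ⊮ ¬¬(P → Q) since w1 is accessible from w0 and w1 ⊩ ¬(P → Q).
w1: does not force it — w1 ⊮ ¬¬(P → Q) since w1 is accessible from w1 and w1 ⊩ ¬(P → Q).
w2: forces it.
Worlds forcing the formula: {w2}.

1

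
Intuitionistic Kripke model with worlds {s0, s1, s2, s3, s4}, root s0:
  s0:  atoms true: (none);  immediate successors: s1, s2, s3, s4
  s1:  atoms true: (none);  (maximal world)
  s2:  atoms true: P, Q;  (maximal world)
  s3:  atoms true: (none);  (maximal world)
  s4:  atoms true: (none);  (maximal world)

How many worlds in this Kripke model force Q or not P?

s0: does not force it — s0 does not force Q or not P: neither disjunct is forced at s0.
s1: forces it.
s2: forces it.
s3: forces it.
s4: forces it.
Worlds forcing the formula: {s1, s2, s3, s4}.

4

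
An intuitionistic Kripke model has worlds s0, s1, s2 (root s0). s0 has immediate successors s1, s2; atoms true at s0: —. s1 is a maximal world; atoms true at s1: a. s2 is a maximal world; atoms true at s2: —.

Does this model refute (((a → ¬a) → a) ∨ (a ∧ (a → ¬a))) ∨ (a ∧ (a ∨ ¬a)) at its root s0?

s0 ⊮ (((a → ¬a) → a) ∨ (a ∧ (a → ¬a))) ∨ (a ∧ (a ∨ ¬a)): neither disjunct is forced at s0.
s0 ⊮ ((a → ¬a) → a) ∨ (a ∧ (a → ¬a)): neither disjunct is forced at s0.
s0 ⊮ (a → ¬a) → a: at the accessible world s2, s2 ⊩ a → ¬a but s2 ⊮ a.
s2 lacks atom a, so s2 ⊮ a.
So the root s0 does not force (((a → ¬a) → a) ∨ (a ∧ (a → ¬a))) ∨ (a ∧ (a ∨ ¬a)); the model is a countermodel.

Yes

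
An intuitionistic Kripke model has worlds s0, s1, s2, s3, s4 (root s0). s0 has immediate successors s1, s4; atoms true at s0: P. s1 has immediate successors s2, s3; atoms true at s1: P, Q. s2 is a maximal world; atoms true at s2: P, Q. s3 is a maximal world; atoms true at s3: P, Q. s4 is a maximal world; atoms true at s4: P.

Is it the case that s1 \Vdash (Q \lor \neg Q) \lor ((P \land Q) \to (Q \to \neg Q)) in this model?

s1 \Vdash (Q \lor \neg Q) \lor ((P \land Q) \to (Q \to \neg Q)) via the disjunct Q \lor \neg Q.

Yes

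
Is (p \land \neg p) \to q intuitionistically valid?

Yes

This is an instance of ex falso quodlibet, which is intuitionistically derivable.
No world can force both p and \neg p, so the antecedent p \land \neg p is never forced and the implication holds vacuously at every world.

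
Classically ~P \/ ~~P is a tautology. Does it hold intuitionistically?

No

This is the weak law of excluded middle, which is not intuitionistically valid.
A Kripke countermodel: worlds 0, 1, 2; order generated by 0 <= 1, 0 <= 2; atoms true at each world — 0:{}; 1:{P}; 2:{}.
0 ||-/- ~P \/ ~~P: neither disjunct is forced at 0.
0 ||-/- ~P since 1 is accessible from 0 and 1 ||- P.
So the root 0 does not force the formula.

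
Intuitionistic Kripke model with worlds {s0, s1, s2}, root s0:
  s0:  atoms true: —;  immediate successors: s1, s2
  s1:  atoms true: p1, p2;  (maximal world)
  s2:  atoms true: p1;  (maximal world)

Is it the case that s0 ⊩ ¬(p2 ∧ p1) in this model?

No

s0 ⊮ ¬(p2 ∧ p1) since s1 is accessible from s0 and s1 ⊩ p2 ∧ p1.
s1 ⊩ p2 ∧ p1 since s1 forces both conjuncts.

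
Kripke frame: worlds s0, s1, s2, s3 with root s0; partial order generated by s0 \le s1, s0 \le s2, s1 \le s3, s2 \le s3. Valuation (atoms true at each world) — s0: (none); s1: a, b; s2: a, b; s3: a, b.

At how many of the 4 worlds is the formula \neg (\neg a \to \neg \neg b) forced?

0

s0: does not force it — s0 \nVdash \neg (\neg a \to \neg \neg b) since s0 is accessible from s0 and s0 \Vdash \neg a \to \neg \neg b.
s1: does not force it — s1 \nVdash \neg (\neg a \to \neg \neg b) since s1 is accessible from s1 and s1 \Vdash \neg a \to \neg \neg b.
s2: does not force it — s2 \nVdash \neg (\neg a \to \neg \neg b) since s2 is accessible from s2 and s2 \Vdash \neg a \to \neg \neg b.
s3: does not force it.
Worlds forcing the formula: { }.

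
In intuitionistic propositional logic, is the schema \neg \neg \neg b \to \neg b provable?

This is triple-negation reduction, which is intuitionistically derivable.
Assume \neg \neg \neg b and suppose b. Then \neg \neg b (double-negation introduction), contradicting \neg \neg \neg b. So \neg b.

Yes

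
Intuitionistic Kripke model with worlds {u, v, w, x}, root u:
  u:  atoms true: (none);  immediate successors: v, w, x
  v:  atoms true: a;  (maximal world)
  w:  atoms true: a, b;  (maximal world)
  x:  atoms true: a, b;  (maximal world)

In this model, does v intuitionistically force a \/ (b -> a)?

Yes

v ||- a \/ (b -> a) via the disjunct a.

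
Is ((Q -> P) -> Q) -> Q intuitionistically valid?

No

This is Peirce's law, which is not intuitionistically valid.
A Kripke countermodel: worlds 0, 1; order generated by 0 <= 1; atoms true at each world — 0:{}; 1:{Q}.
0 ||-/- ((Q -> P) -> Q) -> Q: already at 0 itself, 0 ||- (Q -> P) -> Q but 0 ||-/- Q.
0 lacks atom Q, so 0 ||-/- Q.
So the root 0 does not force the formula.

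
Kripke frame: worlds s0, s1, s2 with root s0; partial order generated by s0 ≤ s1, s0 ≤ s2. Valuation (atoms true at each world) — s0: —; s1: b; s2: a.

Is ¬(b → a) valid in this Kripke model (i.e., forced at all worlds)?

Not every world: s0 ⊮ ¬(b → a).
s0 ⊮ ¬(b → a) since s2 is accessible from s0 and s2 ⊩ b → a.
s2 ⊩ b → a vacuously: no world accessible from s2 forces the antecedent b.

No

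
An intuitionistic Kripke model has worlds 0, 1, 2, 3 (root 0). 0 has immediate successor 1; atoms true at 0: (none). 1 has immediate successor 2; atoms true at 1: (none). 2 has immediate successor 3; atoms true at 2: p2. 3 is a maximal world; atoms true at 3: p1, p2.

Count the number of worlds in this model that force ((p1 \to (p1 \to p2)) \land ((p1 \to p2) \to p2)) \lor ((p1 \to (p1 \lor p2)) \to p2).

0: does not force it — 0 \nVdash ((p1 \to (p1 \to p2)) \land ((p1 \to p2) \to p2)) \lor ((p1 \to (p1 \lor p2)) \to p2): neither disjunct is forced at 0.
1: does not force it.
2: forces it.
3: forces it.
Worlds forcing the formula: {2, 3}.

2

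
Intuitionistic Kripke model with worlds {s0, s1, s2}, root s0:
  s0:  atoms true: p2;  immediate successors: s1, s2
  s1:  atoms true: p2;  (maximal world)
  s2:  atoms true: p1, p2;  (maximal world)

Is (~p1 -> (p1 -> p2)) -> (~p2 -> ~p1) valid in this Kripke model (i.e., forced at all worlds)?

s0 ||- (~p1 -> (p1 -> p2)) -> (~p2 -> ~p1): every world accessible from s0 that forces ~p1 -> (p1 -> p2) (namely s0, s1, s2) also forces ~p2 -> ~p1.
Since the root s0 forces (~p1 -> (p1 -> p2)) -> (~p2 -> ~p1) and forcing is persistent (monotone upward), every world forces it.

Yes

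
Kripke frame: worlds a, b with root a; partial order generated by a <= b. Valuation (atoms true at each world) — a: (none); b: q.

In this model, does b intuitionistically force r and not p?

No

b does not force r and not p since b fails r.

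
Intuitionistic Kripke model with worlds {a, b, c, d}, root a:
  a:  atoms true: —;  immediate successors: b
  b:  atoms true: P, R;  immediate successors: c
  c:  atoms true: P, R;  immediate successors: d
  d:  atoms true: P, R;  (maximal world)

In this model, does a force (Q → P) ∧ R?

No

a ⊮ (Q → P) ∧ R since a fails R.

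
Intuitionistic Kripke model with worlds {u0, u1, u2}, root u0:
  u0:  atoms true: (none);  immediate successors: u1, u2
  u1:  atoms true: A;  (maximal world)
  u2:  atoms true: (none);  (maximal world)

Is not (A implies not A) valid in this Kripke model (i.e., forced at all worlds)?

Not every world: u0 does not force not (A implies not A).
u0 does not force not (A implies not A) since u2 is accessible from u0 and u2 forces A implies not A.
u2 forces A implies not A vacuously: no world accessible from u2 forces the antecedent A.

No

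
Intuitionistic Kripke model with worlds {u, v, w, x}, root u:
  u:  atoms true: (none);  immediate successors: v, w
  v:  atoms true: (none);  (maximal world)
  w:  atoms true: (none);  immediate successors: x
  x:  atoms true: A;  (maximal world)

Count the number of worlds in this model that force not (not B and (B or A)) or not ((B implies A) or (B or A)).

1

u: does not force it — u does not force not (not B and (B or A)) or not ((B implies A) or (B or A)): neither disjunct is forced at u.
v: forces it.
w: does not force it — w does not force not (not B and (B or A)) or not ((B implies A) or (B or A)): neither disjunct is forced at w.
x: does not force it — x does not force not (not B and (B or A)) or not ((B implies A) or (B or A)): neither disjunct is forced at x.
Worlds forcing the formula: {v}.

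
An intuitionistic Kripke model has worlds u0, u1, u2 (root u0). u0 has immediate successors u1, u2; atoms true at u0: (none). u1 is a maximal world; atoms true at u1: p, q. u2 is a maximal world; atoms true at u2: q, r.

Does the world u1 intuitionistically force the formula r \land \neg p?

No

u1 \nVdash r \land \neg p since u1 fails r.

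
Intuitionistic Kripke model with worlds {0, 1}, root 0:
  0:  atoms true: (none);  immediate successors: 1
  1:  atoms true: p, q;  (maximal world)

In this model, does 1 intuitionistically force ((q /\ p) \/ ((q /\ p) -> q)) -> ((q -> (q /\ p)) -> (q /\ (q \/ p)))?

Yes

1 ||- ((q /\ p) \/ ((q /\ p) -> q)) -> ((q -> (q /\ p)) -> (q /\ (q \/ p))): every world accessible from 1 that forces (q /\ p) \/ ((q /\ p) -> q) (namely 1) also forces (q -> (q /\ p)) -> (q /\ (q \/ p)).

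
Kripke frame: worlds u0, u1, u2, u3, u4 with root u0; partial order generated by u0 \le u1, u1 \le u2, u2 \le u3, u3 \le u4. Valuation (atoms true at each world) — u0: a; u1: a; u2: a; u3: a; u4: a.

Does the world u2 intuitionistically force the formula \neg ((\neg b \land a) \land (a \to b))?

u2 \Vdash \neg ((\neg b \land a) \land (a \to b)): no world accessible from u2 forces (\neg b \land a) \land (a \to b).

Yes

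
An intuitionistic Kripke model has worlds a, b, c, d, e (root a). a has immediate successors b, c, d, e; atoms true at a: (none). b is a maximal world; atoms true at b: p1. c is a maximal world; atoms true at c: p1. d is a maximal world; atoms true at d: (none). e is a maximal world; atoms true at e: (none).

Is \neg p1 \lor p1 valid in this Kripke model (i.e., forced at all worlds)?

No

Not every world: a \nVdash \neg p1 \lor p1.
a \nVdash \neg p1 \lor p1: neither disjunct is forced at a.
a \nVdash \neg p1 since b is accessible from a and b \Vdash p1.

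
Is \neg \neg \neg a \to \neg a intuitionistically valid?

This is triple-negation reduction, which is intuitionistically derivable.
Assume \neg \neg \neg a and suppose a. Then \neg \neg a (double-negation introduction), contradicting \neg \neg \neg a. So \neg a.

Yes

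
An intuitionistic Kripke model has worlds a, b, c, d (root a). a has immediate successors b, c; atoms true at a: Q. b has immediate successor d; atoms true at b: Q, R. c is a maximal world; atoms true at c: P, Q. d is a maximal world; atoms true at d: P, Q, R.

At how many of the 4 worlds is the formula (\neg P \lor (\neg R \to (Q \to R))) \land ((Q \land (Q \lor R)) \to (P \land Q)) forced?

1

a: does not force it — a \nVdash (\neg P \lor (\neg R \to (Q \to R))) \land ((Q \land (Q \lor R)) \to (P \land Q)) since a fails \neg P \lor (\neg R \to (Q \to R)).
b: does not force it.
c: does not force it.
d: forces it.
Worlds forcing the formula: {d}.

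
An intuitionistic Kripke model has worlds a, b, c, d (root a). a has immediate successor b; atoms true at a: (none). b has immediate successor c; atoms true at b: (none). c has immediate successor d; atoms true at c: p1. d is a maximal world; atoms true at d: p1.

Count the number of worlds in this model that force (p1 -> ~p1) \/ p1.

a: does not force it — a ||-/- (p1 -> ~p1) \/ p1: neither disjunct is forced at a.
b: does not force it.
c: forces it.
d: forces it.
Worlds forcing the formula: {c, d}.

2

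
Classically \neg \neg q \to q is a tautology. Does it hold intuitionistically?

This is double-negation elimination, which is not intuitionistically valid.
A Kripke countermodel: worlds u, v; order generated by u \le v; atoms true at each world — u:{}; v:{q}.
u \nVdash \neg \neg q \to q: already at u itself, u \Vdash \neg \neg q but u \nVdash q.
u lacks atom q, so u \nVdash q.
So the root u does not force the formula.

No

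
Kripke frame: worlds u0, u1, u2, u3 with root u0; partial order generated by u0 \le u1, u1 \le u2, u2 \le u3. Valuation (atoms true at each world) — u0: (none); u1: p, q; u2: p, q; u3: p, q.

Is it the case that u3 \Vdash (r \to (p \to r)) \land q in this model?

u3 \Vdash (r \to (p \to r)) \land q since u3 forces both conjuncts.

Yes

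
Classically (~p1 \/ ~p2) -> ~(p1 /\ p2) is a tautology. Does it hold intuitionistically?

Yes

This is a constructively valid De Morgan direction (disjunction of negations to negated conjunction), which is intuitionistically derivable.
If ~p1 holds at a world then no accessible world forces p1, hence none forces p1 /\ p2; likewise for ~p2.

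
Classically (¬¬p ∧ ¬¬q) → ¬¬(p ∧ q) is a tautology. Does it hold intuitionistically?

This is the distribution of double negation over conjunction, which is intuitionistically derivable.
Assume ¬¬p, ¬¬q, and ¬(p ∧ q). From p we'd get ¬q (since p ∧ q is refuted), contradicting ¬¬q; so ¬p, contradicting ¬¬p.

Yes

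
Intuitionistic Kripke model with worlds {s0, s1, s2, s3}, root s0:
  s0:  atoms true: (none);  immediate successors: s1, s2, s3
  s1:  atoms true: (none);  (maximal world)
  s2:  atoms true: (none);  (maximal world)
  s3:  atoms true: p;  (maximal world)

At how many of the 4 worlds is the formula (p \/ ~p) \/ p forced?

s0: does not force it — s0 ||-/- (p \/ ~p) \/ p: neither disjunct is forced at s0.
s1: forces it.
s2: forces it.
s3: forces it.
Worlds forcing the formula: {s1, s2, s3}.

3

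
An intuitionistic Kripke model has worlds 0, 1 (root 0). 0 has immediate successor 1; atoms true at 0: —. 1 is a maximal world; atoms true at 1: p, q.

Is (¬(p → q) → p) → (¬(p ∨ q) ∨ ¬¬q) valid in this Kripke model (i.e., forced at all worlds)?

Yes

0 ⊩ (¬(p → q) → p) → (¬(p ∨ q) ∨ ¬¬q): every world accessible from 0 that forces ¬(p → q) → p (namely 0, 1) also forces ¬(p ∨ q) ∨ ¬¬q.
Since the root 0 forces (¬(p → q) → p) → (¬(p ∨ q) ∨ ¬¬q) and forcing is persistent (monotone upward), every world forces it.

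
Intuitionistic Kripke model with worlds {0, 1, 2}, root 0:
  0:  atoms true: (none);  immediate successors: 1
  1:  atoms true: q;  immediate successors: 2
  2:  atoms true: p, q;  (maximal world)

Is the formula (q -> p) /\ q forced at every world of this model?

No

Not every world: 0 ||-/- (q -> p) /\ q.
0 ||-/- (q -> p) /\ q since 0 fails q -> p.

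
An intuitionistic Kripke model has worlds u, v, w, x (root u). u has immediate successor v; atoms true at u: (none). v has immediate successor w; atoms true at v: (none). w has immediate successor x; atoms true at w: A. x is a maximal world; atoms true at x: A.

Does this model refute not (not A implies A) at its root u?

u does not force not (not A implies A) since u is accessible from u and u forces not A implies A.
u forces not A implies A vacuously: no world accessible from u forces the antecedent not A.
So the root u does not force not (not A implies A); the model is a countermodel.

Yes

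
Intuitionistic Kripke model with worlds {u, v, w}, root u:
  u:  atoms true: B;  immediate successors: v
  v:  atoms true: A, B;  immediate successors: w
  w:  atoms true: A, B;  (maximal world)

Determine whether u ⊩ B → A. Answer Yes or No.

No

u ⊮ B → A: already at u itself, u ⊩ B but u ⊮ A.
u lacks atom A, so u ⊮ A.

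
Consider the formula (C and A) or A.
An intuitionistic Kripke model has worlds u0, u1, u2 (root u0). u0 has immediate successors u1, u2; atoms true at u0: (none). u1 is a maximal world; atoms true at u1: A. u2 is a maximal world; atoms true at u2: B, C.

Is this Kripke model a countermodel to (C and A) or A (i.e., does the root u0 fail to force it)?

Yes

u0 does not force (C and A) or A: neither disjunct is forced at u0.
u0 does not force C and A since u0 fails C.
So the root u0 does not force (C and A) or A; the model is a countermodel.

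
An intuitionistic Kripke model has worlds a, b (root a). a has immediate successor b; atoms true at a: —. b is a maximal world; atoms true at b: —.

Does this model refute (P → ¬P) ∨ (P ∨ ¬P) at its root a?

a ⊩ (P → ¬P) ∨ (P ∨ ¬P) via the disjunct P → ¬P.
So the root a forces (P → ¬P) ∨ (P ∨ ¬P); the model is not a countermodel.

No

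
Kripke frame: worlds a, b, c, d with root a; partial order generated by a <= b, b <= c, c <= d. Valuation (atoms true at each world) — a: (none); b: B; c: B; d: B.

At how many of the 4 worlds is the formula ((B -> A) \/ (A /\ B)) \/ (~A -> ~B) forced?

0

a: does not force it — a ||-/- ((B -> A) \/ (A /\ B)) \/ (~A -> ~B): neither disjunct is forced at a.
b: does not force it — b ||-/- ((B -> A) \/ (A /\ B)) \/ (~A -> ~B): neither disjunct is forced at b.
c: does not force it — c ||-/- ((B -> A) \/ (A /\ B)) \/ (~A -> ~B): neither disjunct is forced at c.
d: does not force it.
Worlds forcing the formula: { }.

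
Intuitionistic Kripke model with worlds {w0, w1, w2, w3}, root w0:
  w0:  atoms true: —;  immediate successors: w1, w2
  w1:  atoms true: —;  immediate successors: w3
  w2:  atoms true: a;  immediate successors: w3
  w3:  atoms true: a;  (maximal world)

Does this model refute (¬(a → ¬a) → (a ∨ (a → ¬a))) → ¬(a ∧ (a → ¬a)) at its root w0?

No

w0 ⊩ (¬(a → ¬a) → (a ∨ (a → ¬a))) → ¬(a ∧ (a → ¬a)): every world accessible from w0 that forces ¬(a → ¬a) → (a ∨ (a → ¬a)) (namely w2, w3) also forces ¬(a ∧ (a → ¬a)).
So the root w0 forces (¬(a → ¬a) → (a ∨ (a → ¬a))) → ¬(a ∧ (a → ¬a)); the model is not a countermodel.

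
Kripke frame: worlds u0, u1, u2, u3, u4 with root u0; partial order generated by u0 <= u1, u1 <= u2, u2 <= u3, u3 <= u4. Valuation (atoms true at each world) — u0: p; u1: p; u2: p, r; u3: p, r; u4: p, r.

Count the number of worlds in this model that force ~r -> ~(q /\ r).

5

u0: forces it.
u1: forces it.
u2: forces it.
u3: forces it.
u4: forces it.
Worlds forcing the formula: {u0, u1, u2, u3, u4}.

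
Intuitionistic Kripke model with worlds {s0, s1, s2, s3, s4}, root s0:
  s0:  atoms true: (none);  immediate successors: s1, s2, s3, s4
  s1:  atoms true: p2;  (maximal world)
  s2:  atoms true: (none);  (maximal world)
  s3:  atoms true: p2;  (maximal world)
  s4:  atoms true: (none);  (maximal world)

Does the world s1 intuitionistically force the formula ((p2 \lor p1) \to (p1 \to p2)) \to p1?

No

s1 \nVdash ((p2 \lor p1) \to (p1 \to p2)) \to p1: already at s1 itself, s1 \Vdash (p2 \lor p1) \to (p1 \to p2) but s1 \nVdash p1.
s1 lacks atom p1, so s1 \nVdash p1.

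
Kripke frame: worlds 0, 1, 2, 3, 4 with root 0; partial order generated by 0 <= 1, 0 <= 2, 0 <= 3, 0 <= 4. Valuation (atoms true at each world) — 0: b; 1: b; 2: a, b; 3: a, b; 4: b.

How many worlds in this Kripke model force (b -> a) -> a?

0: forces it.
1: forces it.
2: forces it.
3: forces it.
4: forces it.
Worlds forcing the formula: {0, 1, 2, 3, 4}.

5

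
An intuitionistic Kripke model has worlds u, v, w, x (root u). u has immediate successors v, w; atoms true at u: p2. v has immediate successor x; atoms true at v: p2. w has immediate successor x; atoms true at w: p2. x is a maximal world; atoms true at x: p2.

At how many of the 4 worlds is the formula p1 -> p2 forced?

4

u: forces it.
v: forces it.
w: forces it.
x: forces it.
Worlds forcing the formula: {u, v, w, x}.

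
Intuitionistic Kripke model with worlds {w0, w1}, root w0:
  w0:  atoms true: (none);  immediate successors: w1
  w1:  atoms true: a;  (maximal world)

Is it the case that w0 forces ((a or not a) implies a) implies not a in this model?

w0 does not force ((a or not a) implies a) implies not a: already at w0 itself, w0 forces (a or not a) implies a but w0 does not force not a.
w0 does not force not a since w1 is accessible from w0 and w1 forces a.

No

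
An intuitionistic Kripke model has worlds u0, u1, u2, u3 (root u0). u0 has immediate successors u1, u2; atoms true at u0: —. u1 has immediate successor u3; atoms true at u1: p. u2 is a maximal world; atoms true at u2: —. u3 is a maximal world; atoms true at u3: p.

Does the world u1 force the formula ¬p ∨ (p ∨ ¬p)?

Yes

u1 ⊩ ¬p ∨ (p ∨ ¬p) via the disjunct p ∨ ¬p.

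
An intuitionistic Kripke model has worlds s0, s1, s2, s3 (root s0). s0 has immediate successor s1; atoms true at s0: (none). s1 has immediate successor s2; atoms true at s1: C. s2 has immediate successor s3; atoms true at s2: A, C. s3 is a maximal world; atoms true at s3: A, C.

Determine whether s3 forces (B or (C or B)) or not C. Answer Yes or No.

Yes

s3 forces (B or (C or B)) or not C via the disjunct B or (C or B).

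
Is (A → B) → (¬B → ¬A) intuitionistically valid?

Yes

This is the forward direction of contraposition, which is intuitionistically derivable.
Assume A → B and ¬B. If A held then B would follow, contradicting ¬B; so ¬A.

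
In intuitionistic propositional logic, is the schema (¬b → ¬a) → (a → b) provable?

This is the converse of contraposition, which is not intuitionistically valid.
A Kripke countermodel: worlds 0, 1; order generated by 0 ≤ 1; atoms true at each world — 0:{a}; 1:{a,b}.
0 ⊮ (¬b → ¬a) → (a → b): already at 0 itself, 0 ⊩ ¬b → ¬a but 0 ⊮ a → b.
0 ⊮ a → b: already at 0 itself, 0 ⊩ a but 0 ⊮ b.
0 lacks atom b, so 0 ⊮ b.
So the root 0 does not force the formula.

No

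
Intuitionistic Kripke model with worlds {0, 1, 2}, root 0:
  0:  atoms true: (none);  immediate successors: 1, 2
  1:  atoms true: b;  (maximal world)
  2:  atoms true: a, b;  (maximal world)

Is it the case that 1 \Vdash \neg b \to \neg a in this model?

Yes

1 \Vdash \neg b \to \neg a vacuously: no world accessible from 1 forces the antecedent \neg b.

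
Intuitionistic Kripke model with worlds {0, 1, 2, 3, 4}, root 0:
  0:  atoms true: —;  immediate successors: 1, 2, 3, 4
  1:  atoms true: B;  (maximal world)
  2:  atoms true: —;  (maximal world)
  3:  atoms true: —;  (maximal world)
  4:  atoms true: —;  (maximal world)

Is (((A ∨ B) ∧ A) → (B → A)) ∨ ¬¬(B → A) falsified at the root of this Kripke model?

No

0 ⊩ (((A ∨ B) ∧ A) → (B → A)) ∨ ¬¬(B → A) via the disjunct ((A ∨ B) ∧ A) → (B → A).
So the root 0 forces (((A ∨ B) ∧ A) → (B → A)) ∨ ¬¬(B → A); the model is not a countermodel.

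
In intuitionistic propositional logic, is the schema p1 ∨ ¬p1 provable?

This is the law of excluded middle, which is not intuitionistically valid.
A Kripke countermodel: worlds u, v; order generated by u ≤ v; atoms true at each world — u:{}; v:{p1}.
u ⊮ p1 ∨ ¬p1: neither disjunct is forced at u.
u lacks atom p1, so u ⊮ p1.
So the root u does not force the formula.

No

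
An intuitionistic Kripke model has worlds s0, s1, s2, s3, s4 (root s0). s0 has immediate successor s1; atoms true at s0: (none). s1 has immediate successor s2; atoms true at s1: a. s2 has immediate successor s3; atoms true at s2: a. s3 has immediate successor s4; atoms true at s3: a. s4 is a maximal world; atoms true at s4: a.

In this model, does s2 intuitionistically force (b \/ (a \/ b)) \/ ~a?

s2 ||- (b \/ (a \/ b)) \/ ~a via the disjunct b \/ (a \/ b).

Yes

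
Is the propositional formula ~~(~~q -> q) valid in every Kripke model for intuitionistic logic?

This is the double negation of double-negation elimination, which is intuitionistically derivable.
By Glivenko's theorem the double negation of any classical propositional tautology is intuitionistically provable; ~~q -> q is classically a tautology.

Yes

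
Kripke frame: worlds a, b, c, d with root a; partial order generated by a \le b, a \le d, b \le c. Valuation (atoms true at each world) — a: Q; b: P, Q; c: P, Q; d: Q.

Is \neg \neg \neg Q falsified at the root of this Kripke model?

a \nVdash \neg \neg \neg Q since a is accessible from a and a \Vdash \neg \neg Q.
a \Vdash \neg \neg Q: no world accessible from a forces \neg Q.
So the root a does not force \neg \neg \neg Q; the model is a countermodel.

Yes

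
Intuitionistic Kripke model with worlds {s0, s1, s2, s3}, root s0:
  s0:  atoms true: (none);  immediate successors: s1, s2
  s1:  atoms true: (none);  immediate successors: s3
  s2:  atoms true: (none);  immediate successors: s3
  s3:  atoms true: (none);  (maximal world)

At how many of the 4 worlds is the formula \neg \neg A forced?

s0: does not force it — s0 \nVdash \neg \neg A since s0 is accessible from s0 and s0 \Vdash \neg A.
s1: does not force it — s1 \nVdash \neg \neg A since s1 is accessible from s1 and s1 \Vdash \neg A.
s2: does not force it.
s3: does not force it.
Worlds forcing the formula: { }.

0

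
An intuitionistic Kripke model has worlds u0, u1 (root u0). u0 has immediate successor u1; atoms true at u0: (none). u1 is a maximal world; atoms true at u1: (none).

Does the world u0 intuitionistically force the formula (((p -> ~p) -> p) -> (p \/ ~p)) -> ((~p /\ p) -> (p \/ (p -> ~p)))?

u0 ||- (((p -> ~p) -> p) -> (p \/ ~p)) -> ((~p /\ p) -> (p \/ (p -> ~p))): every world accessible from u0 that forces ((p -> ~p) -> p) -> (p \/ ~p) (namely u0, u1) also forces (~p /\ p) -> (p \/ (p -> ~p)).

Yes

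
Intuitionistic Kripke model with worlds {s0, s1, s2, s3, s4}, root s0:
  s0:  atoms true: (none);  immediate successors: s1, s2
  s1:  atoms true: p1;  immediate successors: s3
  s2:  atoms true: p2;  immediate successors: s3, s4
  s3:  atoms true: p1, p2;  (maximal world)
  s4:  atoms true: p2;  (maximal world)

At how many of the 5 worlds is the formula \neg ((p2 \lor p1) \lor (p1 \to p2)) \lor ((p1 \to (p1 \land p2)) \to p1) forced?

2

s0: does not force it — s0 \nVdash \neg ((p2 \lor p1) \lor (p1 \to p2)) \lor ((p1 \to (p1 \land p2)) \to p1): neither disjunct is forced at s0.
s1: forces it.
s2: does not force it — s2 \nVdash \neg ((p2 \lor p1) \lor (p1 \to p2)) \lor ((p1 \to (p1 \land p2)) \to p1): neither disjunct is forced at s2.
s3: forces it.
s4: does not force it.
Worlds forcing the formula: {s1, s3}.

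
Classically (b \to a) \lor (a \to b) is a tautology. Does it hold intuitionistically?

No

This is the Gödel–Dummett linearity axiom, which is not intuitionistically valid.
A Kripke countermodel: worlds u0, u1, u2; order generated by u0 \le u1, u0 \le u2; atoms true at each world — u0:{}; u1:{b}; u2:{a}.
u0 \nVdash (b \to a) \lor (a \to b): neither disjunct is forced at u0.
u0 \nVdash b \to a: at the accessible world u1, u1 \Vdash b but u1 \nVdash a.
u1 lacks atom a, so u1 \nVdash a.
So the root u0 does not force the formula.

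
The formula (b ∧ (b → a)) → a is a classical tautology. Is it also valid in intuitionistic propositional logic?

Yes

This is modus ponens in implicational form, which is intuitionistically derivable.
If a world forces b and b → a, then applying the implication at that world (which is accessible from itself) gives a.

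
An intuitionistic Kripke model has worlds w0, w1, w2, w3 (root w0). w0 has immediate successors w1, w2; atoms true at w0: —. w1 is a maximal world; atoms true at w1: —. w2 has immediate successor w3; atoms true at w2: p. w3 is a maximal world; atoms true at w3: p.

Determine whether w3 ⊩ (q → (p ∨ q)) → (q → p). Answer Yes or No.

Yes

w3 ⊩ (q → (p ∨ q)) → (q → p): every world accessible from w3 that forces q → (p ∨ q) (namely w3) also forces q → p.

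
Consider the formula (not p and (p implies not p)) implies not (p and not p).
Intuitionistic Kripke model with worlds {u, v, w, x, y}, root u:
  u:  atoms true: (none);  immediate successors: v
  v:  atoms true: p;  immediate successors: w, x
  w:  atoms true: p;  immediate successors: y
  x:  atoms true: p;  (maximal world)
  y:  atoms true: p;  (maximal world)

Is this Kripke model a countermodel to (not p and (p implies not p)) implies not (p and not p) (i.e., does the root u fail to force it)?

u forces (not p and (p implies not p)) implies not (p and not p) vacuously: no world accessible from u forces the antecedent not p and (p implies not p).
So the root u forces (not p and (p implies not p)) implies not (p and not p); the model is not a countermodel.

No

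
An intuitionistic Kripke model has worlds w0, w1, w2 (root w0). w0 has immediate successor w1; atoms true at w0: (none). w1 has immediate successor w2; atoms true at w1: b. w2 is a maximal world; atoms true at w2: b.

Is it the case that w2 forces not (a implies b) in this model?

No

w2 does not force not (a implies b) since w2 is accessible from w2 and w2 forces a implies b.
w2 forces a implies b vacuously: no world accessible from w2 forces the antecedent a.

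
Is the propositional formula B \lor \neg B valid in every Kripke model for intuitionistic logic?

No

This is the law of excluded middle, which is not intuitionistically valid.
A Kripke countermodel: worlds s0, s1; order generated by s0 \le s1; atoms true at each world — s0:{}; s1:{B}.
s0 \nVdash B \lor \neg B: neither disjunct is forced at s0.
s0 lacks atom B, so s0 \nVdash B.
So the root s0 does not force the formula.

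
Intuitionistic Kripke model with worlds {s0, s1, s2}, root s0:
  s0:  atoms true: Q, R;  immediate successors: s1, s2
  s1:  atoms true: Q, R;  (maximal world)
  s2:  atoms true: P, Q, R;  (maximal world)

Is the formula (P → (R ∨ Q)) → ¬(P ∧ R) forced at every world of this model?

Not every world: s0 ⊮ (P → (R ∨ Q)) → ¬(P ∧ R).
s0 ⊮ (P → (R ∨ Q)) → ¬(P ∧ R): already at s0 itself, s0 ⊩ P → (R ∨ Q) but s0 ⊮ ¬(P ∧ R).
s0 ⊮ ¬(P ∧ R) since s2 is accessible from s0 and s2 ⊩ P ∧ R.
s2 ⊩ P ∧ R since s2 forces both conjuncts.

No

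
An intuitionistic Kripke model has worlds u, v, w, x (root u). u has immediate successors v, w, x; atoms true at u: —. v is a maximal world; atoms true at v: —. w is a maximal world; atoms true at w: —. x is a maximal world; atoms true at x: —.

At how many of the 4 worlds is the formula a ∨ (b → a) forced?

u: forces it.
v: forces it.
w: forces it.
x: forces it.
Worlds forcing the formula: {u, v, w, x}.

4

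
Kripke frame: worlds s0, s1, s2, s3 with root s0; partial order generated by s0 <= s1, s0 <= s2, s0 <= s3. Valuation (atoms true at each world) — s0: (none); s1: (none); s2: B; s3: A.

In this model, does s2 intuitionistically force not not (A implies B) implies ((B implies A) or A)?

s2 does not force not not (A implies B) implies ((B implies A) or A): already at s2 itself, s2 forces not not (A implies B) but s2 does not force (B implies A) or A.
s2 does not force (B implies A) or A: neither disjunct is forced at s2.
s2 does not force B implies A: already at s2 itself, s2 forces B but s2 does not force A.
s2 lacks atom A, so s2 does not force A.

No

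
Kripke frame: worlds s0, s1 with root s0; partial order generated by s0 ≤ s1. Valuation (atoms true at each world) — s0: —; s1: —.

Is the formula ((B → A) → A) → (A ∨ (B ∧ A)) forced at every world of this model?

Yes

s0 ⊩ ((B → A) → A) → (A ∨ (B ∧ A)) vacuously: no world accessible from s0 forces the antecedent (B → A) → A.
Since the root s0 forces ((B → A) → A) → (A ∨ (B ∧ A)) and forcing is persistent (monotone upward), every world forces it.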